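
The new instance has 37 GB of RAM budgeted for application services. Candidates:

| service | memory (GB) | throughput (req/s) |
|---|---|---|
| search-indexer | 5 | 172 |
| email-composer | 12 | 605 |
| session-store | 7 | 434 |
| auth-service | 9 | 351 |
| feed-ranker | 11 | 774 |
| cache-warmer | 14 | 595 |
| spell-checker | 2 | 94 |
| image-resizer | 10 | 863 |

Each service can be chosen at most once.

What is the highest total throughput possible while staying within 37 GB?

2422

Taking the top-ratio services first gives search-indexer + session-store + feed-ranker + spell-checker + image-resizer for 2337 (35 GB).
The 7 GB tied up in search-indexer and spell-checker is better spent on auth-service — total rises to 2422 (37 GB).
Nothing else within 37 GB beats 2422.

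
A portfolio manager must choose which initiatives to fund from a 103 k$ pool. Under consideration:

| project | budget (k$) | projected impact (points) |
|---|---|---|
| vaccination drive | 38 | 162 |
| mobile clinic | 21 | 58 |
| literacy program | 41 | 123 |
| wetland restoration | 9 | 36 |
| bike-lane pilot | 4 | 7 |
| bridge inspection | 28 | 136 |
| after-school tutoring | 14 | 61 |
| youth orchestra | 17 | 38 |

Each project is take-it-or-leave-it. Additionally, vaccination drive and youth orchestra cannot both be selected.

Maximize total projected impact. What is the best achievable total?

417

Greedy by ratio would take vaccination drive + wetland restoration + bike-lane pilot + bridge inspection + after-school tutoring: 93 k$ used, total 402.
Replace wetland restoration and bike-lane pilot with mobile clinic: the trade gains 15 net, giving 417 at 101 k$.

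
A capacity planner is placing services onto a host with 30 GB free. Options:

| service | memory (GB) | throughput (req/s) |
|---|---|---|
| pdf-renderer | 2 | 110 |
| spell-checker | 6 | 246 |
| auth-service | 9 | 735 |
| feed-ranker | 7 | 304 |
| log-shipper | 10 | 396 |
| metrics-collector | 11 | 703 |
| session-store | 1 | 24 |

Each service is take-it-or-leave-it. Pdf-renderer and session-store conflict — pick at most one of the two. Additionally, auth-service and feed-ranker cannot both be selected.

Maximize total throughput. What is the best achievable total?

Density check — auth-service 81.67, metrics-collector 63.91, pdf-renderer 55.00 are the best per GB.
Best packing: auth-service + log-shipper + metrics-collector — 30 GB, 1834 total.

1834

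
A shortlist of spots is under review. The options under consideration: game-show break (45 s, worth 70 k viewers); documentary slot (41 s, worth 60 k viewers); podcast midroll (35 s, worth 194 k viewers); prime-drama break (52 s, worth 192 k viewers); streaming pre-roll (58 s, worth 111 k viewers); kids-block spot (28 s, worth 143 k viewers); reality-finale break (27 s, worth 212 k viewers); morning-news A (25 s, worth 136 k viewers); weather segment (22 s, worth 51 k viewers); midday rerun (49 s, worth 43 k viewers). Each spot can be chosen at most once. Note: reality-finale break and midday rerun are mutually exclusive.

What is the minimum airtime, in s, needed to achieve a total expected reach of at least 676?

115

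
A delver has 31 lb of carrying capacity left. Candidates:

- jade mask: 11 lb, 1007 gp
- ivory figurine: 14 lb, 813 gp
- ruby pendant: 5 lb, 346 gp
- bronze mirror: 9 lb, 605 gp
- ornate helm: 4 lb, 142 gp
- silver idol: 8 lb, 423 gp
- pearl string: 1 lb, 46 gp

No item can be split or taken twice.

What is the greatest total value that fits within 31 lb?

2212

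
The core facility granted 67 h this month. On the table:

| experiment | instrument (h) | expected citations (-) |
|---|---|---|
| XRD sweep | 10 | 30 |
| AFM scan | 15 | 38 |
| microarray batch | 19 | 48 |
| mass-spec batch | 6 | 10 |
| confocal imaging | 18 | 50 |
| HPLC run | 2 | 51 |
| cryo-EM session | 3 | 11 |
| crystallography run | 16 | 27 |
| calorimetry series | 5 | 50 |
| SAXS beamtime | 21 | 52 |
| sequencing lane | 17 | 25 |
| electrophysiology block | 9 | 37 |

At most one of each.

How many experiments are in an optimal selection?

7

Best achievable expected citations is 277.
One optimal bundle: XRD sweep + microarray batch + confocal imaging + HPLC run + cryo-EM session + calorimetry series + electrophysiology block (66 h).
All optima have 7 experiments.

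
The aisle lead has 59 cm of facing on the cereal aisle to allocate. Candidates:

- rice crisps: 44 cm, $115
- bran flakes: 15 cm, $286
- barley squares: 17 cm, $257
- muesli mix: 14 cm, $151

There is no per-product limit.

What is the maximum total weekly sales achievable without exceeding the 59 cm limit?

1009

3×bran flakes + muesli mix uses 59 of the 59 cm and totals 1009.
That's the maximum — no swap from here does better than 1009.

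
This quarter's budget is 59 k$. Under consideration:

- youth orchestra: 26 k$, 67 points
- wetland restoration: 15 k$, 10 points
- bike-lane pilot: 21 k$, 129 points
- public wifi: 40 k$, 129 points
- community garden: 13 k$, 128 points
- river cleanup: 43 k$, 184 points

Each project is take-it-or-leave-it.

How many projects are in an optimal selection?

The maximum projected impact within 59 k$ is 312.
For example community garden + river cleanup achieves it, using 56 k$.
All optima have 2 projects.

2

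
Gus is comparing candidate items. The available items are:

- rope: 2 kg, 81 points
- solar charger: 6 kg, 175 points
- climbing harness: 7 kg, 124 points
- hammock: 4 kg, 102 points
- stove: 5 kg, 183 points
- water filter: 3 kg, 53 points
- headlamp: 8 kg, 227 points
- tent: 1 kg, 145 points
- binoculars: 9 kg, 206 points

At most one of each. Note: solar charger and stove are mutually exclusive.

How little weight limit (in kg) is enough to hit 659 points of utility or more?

Need the lightest bundle worth ≥ 659.
rope + stove + water filter + headlamp + tent reaches 689 using 19 kg.
Below 19 kg the best achievable stays under 659.

19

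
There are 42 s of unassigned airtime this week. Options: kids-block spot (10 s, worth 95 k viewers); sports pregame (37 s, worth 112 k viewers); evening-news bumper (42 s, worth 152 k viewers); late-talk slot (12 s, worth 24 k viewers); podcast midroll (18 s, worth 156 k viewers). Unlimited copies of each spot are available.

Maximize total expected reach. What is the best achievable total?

Best packing: 4×kids-block spot — 40 s, 380 total.
Nothing else within 42 s beats 380.

380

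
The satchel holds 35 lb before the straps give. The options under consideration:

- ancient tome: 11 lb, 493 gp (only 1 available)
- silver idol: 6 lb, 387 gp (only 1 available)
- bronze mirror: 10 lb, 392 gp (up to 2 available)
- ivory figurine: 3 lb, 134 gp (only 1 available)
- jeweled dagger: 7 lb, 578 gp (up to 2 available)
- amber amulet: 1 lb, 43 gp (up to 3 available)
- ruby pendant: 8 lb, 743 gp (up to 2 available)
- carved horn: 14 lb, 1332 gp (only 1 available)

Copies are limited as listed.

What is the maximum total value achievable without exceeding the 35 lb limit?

3040

Greedy by ratio would take ivory figurine + 2×amber amulet + 2×ruby pendant + carved horn: 35 lb used, total 3038.
A better packing is silver idol + jeweled dagger + ruby pendant + carved horn: 35 lb, total 3040.
Nothing else within 35 lb beats 3040.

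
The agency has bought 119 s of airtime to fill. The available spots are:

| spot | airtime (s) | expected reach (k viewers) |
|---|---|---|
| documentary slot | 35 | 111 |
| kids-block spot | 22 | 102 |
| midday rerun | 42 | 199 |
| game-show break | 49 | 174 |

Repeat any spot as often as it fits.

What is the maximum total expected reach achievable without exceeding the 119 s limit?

Ranking by ratio (expected reach/s): midday rerun 4.74, kids-block spot 4.64, game-show break 3.55, documentary slot 3.17.
A density-first pass picks kids-block spot + 2×midday rerun — 500 at 106 s.
Dropping 2×midday rerun frees 84 s; slotting in 4×kids-block spot (88 s) lifts the total to 510 at 110 s.
That's the maximum — no swap from here does better than 510.

510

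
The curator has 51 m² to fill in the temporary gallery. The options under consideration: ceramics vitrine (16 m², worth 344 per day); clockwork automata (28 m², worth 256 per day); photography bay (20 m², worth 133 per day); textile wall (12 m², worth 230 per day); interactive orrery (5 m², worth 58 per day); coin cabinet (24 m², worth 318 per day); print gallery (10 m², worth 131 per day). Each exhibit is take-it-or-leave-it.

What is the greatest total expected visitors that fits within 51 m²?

Filling by ratio: ceramics vitrine + textile wall + interactive orrery + print gallery for 763, with 8 m² left unused.
The 17 m² tied up in textile wall and interactive orrery is better spent on coin cabinet — total rises to 793 (50 m²).
The spare 1 m² is too small for any remaining exhibit, and no exchange beats 793.

793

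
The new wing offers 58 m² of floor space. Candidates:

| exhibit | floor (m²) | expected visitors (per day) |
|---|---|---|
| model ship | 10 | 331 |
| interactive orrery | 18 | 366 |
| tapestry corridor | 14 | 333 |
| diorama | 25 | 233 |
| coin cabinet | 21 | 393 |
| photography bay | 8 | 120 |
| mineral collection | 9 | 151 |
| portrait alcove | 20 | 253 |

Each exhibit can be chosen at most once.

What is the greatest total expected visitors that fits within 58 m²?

1241

A density-first pass picks model ship + interactive orrery + tapestry corridor + mineral collection — 1181 at 51 m².
The 14 m² tied up in tapestry corridor is better spent on coin cabinet — total rises to 1241 (58 m²).
No other feasible combination exceeds 1241.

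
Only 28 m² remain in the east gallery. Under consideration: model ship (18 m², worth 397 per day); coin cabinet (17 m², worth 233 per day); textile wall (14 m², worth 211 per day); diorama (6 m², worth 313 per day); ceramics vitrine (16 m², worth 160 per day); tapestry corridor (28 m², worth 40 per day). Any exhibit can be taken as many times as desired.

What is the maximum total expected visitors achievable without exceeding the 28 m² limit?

Taking 4×diorama: 24 m² used, 1252 in expected visitors.

1252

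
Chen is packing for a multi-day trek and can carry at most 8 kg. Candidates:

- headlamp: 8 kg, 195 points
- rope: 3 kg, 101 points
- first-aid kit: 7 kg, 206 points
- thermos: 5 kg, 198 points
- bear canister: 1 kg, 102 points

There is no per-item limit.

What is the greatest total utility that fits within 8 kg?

816

Best packing: 8×bear canister — 8 kg, 816 total.
Nothing else within 8 kg beats 816.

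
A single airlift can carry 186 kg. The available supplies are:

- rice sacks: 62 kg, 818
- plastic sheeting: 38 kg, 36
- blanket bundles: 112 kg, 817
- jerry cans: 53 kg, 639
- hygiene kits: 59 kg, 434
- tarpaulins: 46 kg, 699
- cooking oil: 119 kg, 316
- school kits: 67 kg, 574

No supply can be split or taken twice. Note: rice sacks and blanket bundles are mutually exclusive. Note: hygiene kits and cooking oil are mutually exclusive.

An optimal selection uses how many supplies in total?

Best achievable people served is 2156.
One optimal bundle: rice sacks + jerry cans + tarpaulins (161 kg).
All optima have 3 supplies.

3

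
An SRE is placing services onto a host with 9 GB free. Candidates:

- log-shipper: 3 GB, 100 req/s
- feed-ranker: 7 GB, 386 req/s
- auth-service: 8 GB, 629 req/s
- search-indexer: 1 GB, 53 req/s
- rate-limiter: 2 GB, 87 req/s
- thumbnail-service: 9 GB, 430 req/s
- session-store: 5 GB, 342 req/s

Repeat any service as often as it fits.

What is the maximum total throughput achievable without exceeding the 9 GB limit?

Best packing: auth-service + search-indexer — 9 GB, 682 total.
Nothing else within 9 GB beats 682.

682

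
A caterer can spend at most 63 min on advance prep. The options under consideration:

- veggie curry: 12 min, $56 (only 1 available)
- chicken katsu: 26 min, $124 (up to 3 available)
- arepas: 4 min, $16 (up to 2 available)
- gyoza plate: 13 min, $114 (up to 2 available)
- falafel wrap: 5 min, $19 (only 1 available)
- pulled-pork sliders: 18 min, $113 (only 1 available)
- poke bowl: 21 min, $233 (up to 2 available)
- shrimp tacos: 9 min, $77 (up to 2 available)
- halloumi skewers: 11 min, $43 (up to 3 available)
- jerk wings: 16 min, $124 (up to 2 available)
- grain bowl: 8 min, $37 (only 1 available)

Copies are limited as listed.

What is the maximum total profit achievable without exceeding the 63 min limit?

Greedy by ratio would take gyoza plate + 2×poke bowl + grain bowl: 63 min used, total 617.
Replace gyoza plate and grain bowl with 2×shrimp tacos: the trade gains 3 net, giving 620 at 60 min.
The spare 3 min is too small for any remaining dish, and no exchange beats 620.

620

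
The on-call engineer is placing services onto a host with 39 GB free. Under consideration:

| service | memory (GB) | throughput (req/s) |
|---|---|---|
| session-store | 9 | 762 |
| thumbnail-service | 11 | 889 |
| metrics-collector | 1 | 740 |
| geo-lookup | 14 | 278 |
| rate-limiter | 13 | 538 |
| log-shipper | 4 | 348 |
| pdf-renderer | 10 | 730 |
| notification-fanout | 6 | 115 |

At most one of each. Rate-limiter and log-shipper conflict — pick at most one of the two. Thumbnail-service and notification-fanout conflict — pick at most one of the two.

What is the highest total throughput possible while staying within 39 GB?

3469

Best packing: session-store + thumbnail-service + metrics-collector + log-shipper + pdf-renderer — 35 GB, 3469 total.
Runner-up session-store + thumbnail-service + metrics-collector + pdf-renderer tops out at 3121.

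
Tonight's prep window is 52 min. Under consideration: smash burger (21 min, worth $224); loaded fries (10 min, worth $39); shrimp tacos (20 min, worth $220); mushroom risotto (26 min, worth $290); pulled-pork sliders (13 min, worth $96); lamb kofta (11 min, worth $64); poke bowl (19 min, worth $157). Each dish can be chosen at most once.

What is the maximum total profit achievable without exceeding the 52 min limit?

514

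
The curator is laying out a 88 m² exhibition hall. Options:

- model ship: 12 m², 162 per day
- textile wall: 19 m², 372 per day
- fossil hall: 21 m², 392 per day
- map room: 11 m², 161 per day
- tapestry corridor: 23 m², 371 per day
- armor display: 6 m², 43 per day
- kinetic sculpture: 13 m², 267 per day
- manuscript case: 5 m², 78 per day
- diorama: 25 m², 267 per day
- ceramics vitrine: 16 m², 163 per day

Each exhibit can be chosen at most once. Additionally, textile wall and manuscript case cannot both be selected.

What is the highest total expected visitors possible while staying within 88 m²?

1564

Best packing: model ship + textile wall + fossil hall + tapestry corridor + kinetic sculpture — 88 m², 1564 total.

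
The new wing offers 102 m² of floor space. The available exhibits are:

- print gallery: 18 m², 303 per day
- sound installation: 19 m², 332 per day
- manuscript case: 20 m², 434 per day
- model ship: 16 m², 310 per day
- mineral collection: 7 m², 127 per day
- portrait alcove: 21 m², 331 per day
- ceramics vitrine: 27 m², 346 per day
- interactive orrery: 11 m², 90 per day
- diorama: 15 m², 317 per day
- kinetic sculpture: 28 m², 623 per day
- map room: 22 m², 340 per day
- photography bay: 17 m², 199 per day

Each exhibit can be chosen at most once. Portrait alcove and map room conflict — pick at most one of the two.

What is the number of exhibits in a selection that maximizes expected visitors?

The maximum expected visitors within 102 m² is 2024.
For example manuscript case + model ship + diorama + kinetic sculpture + map room achieves it, using 101 m².
All optima have 5 exhibits.

5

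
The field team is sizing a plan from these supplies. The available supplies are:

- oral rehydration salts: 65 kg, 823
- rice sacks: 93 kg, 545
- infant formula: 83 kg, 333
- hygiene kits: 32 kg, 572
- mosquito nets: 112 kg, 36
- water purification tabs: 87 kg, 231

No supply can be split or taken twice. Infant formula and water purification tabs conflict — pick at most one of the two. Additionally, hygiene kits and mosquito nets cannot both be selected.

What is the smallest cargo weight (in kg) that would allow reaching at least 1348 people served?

97

Minimise kg subject to total people served ≥ 1348.
Taking oral rehydration salts + hygiene kits gives 1395 (≥ 1348) for 97 kg.
Any bundle with less than 97 kg falls short of 1348.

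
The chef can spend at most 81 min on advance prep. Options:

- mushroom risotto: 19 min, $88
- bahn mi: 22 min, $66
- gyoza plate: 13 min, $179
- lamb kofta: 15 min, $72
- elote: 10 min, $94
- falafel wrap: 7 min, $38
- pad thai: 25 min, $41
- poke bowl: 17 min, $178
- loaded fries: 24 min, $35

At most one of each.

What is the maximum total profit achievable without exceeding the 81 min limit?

649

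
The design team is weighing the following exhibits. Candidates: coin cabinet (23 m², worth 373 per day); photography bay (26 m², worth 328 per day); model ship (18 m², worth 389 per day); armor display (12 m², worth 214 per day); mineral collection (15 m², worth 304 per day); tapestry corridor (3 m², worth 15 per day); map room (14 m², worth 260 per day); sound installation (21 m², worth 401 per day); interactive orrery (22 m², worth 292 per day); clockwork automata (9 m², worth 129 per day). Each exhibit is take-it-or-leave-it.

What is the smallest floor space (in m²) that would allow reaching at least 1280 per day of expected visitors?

66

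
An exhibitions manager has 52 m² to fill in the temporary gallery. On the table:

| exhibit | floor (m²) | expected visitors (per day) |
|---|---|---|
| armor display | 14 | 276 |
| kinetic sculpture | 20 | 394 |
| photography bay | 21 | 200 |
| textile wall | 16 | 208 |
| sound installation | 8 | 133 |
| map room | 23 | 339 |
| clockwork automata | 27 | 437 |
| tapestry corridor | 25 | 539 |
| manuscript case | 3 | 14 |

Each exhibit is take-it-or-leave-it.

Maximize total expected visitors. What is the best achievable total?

Ranking by ratio (expected visitors/m²): tapestry corridor 21.56, armor display 19.71, kinetic sculpture 19.70, sound installation 16.62.
Taking the top-ratio exhibits first gives armor display + sound installation + tapestry corridor + manuscript case for 962 (50 m²).
Dropping armor display and sound installation and manuscript case frees 25 m²; slotting in clockwork automata (27 m²) lifts the total to 976 at 52 m².

976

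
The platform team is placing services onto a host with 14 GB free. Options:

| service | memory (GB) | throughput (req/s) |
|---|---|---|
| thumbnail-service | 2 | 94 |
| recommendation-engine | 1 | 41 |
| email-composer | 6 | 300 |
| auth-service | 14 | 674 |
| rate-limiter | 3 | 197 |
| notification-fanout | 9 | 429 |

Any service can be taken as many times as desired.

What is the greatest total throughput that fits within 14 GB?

Taking thumbnail-service + 4×rate-limiter: 14 GB used, 882 in throughput.
No other feasible combination exceeds 882.

882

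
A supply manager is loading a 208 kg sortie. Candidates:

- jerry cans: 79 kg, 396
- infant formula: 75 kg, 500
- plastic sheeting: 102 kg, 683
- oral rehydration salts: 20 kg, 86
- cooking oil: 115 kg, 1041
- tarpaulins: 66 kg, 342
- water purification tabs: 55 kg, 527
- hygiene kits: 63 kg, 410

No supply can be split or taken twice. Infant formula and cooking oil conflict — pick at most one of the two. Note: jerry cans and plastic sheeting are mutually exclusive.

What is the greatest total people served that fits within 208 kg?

Ranking by ratio (people served/kg): water purification tabs 9.58, cooking oil 9.05, plastic sheeting 6.70, infant formula 6.67.
The ratio ordering already packs tightly: oral rehydration salts + cooking oil + water purification tabs, 190 kg, 1654.
Every other selection either busts 208 kg or breaks a pairing rule or fails to beat 1654.

1654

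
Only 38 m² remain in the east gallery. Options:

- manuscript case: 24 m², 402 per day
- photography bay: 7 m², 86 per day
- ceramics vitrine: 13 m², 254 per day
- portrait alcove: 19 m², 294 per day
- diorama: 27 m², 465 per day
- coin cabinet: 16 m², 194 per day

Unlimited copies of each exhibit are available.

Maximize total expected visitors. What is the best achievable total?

A density-first pass picks photography bay + 2×ceramics vitrine — 594 at 33 m².
Dropping photography bay and ceramics vitrine frees 20 m²; slotting in manuscript case (24 m²) lifts the total to 656 at 37 m².
The spare 1 m² is too small for any remaining exhibit, and no exchange beats 656.

656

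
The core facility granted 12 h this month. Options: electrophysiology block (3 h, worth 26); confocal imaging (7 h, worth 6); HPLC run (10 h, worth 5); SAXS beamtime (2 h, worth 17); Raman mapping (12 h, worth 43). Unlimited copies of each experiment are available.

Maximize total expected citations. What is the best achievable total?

Density check — electrophysiology block 8.67, SAXS beamtime 8.50, Raman mapping 3.58 are the best per h.
Taking 4×electrophysiology block: 12 h used, 104 in expected citations.

104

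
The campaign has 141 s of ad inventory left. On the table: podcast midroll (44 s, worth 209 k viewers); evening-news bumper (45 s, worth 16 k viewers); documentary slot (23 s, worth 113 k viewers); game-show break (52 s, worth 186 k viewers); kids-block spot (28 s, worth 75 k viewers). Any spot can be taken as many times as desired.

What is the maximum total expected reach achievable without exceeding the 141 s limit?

678

6×documentary slot uses 138 of the 141 s and totals 678.
No other feasible combination exceeds 678.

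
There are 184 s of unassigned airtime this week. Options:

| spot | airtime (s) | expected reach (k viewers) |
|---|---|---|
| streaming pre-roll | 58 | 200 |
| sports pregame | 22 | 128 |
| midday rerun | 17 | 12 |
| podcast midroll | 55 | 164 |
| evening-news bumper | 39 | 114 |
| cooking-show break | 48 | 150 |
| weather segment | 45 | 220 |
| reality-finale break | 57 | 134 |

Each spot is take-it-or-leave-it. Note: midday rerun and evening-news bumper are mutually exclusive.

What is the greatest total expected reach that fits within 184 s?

712

Greedy by ratio would take streaming pre-roll + sports pregame + cooking-show break + weather segment: 173 s used, total 698.
The 48 s tied up in cooking-show break is better spent on podcast midroll — total rises to 712 (180 s).
The closest alternative, streaming pre-roll + sports pregame + cooking-show break + weather segment, reaches only 698.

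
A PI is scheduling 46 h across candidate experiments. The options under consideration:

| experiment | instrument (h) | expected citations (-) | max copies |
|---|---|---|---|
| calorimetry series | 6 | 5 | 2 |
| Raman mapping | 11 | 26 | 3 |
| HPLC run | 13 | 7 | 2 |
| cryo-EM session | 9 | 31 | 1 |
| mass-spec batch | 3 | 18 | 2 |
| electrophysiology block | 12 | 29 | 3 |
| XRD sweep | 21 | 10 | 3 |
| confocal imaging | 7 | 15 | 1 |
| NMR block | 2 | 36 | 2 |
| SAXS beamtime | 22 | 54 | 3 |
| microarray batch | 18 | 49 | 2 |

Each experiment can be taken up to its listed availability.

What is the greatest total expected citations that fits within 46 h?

206

The ratio heuristic lands on cryo-EM session + 2×mass-spec batch + confocal imaging + 2×NMR block + microarray batch (203) but leaves 2 h idle.
Replace cryo-EM session and confocal imaging with microarray batch: the trade gains 3 net, giving 206 at 46 h.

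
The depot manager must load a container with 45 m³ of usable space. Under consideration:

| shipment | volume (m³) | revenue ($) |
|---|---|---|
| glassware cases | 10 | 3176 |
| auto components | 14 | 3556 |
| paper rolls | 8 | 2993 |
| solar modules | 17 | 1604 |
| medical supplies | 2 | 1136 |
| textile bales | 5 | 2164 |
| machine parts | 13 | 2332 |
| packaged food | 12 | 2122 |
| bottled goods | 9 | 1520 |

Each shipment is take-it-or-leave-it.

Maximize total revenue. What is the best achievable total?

The ratio ordering already packs tightly: glassware cases + auto components + paper rolls + medical supplies + textile bales, 39 m³, 13025.

13025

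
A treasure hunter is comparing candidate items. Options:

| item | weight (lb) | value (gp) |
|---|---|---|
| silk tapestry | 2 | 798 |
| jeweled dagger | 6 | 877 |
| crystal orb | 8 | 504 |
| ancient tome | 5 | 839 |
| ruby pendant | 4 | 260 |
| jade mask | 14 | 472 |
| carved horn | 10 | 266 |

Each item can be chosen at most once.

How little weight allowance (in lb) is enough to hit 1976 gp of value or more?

13

Need the lightest bundle worth ≥ 1976.
silk tapestry + jeweled dagger + ancient tome reaches 2514 using 13 lb.
Below 13 lb the best achievable stays under 1976.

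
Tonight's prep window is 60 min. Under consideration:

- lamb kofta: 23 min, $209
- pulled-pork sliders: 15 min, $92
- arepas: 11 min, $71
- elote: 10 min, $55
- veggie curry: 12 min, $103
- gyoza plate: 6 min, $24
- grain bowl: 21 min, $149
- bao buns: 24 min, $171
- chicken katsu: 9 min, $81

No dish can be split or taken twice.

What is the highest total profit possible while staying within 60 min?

485

A density-first pass picks lamb kofta + arepas + veggie curry + chicken katsu — 464 at 55 min.
Dropping arepas frees 11 min; slotting in pulled-pork sliders (15 min) lifts the total to 485 at 59 min.
No other feasible combination exceeds 485.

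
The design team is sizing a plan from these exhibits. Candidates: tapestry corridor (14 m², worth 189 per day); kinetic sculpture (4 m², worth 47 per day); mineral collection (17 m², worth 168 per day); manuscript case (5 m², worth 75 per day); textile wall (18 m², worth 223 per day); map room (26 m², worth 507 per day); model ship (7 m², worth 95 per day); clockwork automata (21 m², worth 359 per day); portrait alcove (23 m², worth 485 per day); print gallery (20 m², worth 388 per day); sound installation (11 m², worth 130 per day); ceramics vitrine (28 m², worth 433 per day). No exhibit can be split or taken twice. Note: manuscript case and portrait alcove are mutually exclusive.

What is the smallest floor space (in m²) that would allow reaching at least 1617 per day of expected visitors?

90

Minimise m² subject to total expected visitors ≥ 1617.
tapestry corridor + map room + model ship + portrait alcove + print gallery: 1664 expected visitors at 90 m².
No combination under 90 m² hits 1617.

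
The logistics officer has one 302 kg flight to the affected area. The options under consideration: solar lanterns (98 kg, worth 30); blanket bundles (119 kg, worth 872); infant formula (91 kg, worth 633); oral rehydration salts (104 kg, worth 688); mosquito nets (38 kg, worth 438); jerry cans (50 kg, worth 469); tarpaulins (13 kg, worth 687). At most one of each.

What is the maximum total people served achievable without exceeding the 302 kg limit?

2915

Taking the top-ratio supplies first gives blanket bundles + mosquito nets + jerry cans + tarpaulins for 2466 (220 kg).
Replace blanket bundles with infant formula + oral rehydration salts: the trade gains 449 net, giving 2915 at 296 kg.
The closest alternative, blanket bundles + oral rehydration salts + jerry cans + tarpaulins, reaches only 2716.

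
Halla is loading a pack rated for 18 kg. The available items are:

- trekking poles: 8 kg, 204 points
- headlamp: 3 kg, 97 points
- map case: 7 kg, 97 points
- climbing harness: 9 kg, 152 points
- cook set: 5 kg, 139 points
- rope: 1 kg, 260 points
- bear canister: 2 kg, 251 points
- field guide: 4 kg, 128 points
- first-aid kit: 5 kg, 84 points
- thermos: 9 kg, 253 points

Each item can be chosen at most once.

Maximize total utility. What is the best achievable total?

940

The ratio heuristic lands on headlamp + cook set + rope + bear canister + field guide (875) but leaves 3 kg idle.
Replace cook set with trekking poles: the trade gains 65 net, giving 940 at 18 kg.
Next best is cook set + rope + bear canister + thermos at 903 (17 kg) — short by 37.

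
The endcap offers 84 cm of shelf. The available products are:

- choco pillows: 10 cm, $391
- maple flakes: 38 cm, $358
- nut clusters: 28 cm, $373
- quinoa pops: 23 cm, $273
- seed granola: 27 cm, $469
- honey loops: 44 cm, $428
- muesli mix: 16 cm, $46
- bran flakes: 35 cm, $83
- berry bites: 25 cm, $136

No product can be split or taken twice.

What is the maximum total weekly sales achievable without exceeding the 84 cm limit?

1288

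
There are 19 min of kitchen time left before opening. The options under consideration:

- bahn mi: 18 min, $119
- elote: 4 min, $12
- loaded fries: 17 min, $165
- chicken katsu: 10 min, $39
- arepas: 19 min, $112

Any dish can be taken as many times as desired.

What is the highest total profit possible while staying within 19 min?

Best packing: loaded fries — 17 min, 165 total.
No other feasible combination exceeds 165.

165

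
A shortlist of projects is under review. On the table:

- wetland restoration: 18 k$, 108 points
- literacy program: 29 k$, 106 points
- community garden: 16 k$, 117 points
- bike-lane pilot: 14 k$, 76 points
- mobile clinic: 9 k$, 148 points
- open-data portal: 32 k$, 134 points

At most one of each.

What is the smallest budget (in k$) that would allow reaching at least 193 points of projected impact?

23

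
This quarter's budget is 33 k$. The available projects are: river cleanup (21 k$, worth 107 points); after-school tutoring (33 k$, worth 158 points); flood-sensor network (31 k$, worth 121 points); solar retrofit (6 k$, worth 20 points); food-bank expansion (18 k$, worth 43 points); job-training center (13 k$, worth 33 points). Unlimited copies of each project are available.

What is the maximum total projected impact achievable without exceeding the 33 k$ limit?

158

Greedy by ratio would take river cleanup + 2×solar retrofit: 33 k$ used, total 147.
Replace river cleanup and 2×solar retrofit with after-school tutoring: the trade gains 11 net, giving 158 at 33 k$.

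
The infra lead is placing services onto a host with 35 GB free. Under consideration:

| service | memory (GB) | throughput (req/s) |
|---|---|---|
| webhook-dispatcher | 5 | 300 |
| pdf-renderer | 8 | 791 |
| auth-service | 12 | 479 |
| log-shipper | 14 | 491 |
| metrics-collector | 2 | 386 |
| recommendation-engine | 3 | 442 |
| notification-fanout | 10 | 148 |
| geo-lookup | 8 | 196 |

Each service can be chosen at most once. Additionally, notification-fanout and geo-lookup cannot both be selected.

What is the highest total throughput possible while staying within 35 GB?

By throughput per GB: metrics-collector 193.00, recommendation-engine 147.33, pdf-renderer 98.88 lead.
A density-first pass picks webhook-dispatcher + pdf-renderer + auth-service + metrics-collector + recommendation-engine — 2398 at 30 GB.
The 12 GB tied up in auth-service is better spent on log-shipper — total rises to 2410 (32 GB).

2410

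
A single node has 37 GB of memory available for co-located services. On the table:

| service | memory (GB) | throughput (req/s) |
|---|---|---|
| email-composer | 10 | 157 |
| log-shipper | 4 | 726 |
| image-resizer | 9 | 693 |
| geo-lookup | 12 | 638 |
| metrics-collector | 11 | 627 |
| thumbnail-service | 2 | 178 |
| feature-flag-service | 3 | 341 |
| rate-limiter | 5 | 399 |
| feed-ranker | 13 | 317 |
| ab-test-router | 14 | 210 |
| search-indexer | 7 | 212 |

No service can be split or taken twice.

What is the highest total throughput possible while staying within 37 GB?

2975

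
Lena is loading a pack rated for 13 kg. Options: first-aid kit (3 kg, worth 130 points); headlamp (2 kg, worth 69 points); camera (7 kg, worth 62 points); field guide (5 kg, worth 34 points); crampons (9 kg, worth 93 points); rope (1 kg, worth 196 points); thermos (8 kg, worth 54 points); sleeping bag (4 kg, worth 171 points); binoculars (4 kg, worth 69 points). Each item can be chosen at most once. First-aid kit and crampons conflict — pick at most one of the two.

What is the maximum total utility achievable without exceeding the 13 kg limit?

566

By utility per kg: rope 196.00, first-aid kit 43.33, sleeping bag 42.75, headlamp 34.50 lead.
Taking first-aid kit + headlamp + rope + sleeping bag: 10 kg used, 566 in utility.
First-aid kit + rope + sleeping bag + binoculars (12 kg) also reaches 566 — a tie, but nothing goes higher.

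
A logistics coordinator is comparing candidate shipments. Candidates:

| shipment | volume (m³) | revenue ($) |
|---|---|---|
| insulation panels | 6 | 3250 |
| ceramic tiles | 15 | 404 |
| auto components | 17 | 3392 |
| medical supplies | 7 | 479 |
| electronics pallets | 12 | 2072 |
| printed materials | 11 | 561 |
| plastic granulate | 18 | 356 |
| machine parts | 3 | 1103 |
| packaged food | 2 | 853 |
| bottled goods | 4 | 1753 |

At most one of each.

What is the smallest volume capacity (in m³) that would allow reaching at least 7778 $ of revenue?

24

Minimise m³ subject to total revenue ≥ 7778.
Taking insulation panels + electronics pallets + packaged food + bottled goods gives 7928 (≥ 7778) for 24 m³.
Below 24 m³ the best achievable stays under 7778.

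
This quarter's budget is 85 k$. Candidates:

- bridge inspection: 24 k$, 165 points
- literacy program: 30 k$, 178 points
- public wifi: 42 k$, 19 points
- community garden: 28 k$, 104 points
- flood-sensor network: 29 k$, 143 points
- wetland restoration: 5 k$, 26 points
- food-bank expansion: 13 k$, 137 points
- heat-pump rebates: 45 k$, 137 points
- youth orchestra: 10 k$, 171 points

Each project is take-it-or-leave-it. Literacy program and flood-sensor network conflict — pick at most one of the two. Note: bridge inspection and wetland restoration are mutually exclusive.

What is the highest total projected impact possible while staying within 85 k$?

651

Density check — youth orchestra 17.10, food-bank expansion 10.54, bridge inspection 6.88 are the best per k$.
Taking bridge inspection + literacy program + food-bank expansion + youth orchestra: 77 k$ used, 651 in projected impact.
Runner-up bridge inspection + flood-sensor network + food-bank expansion + youth orchestra tops out at 616.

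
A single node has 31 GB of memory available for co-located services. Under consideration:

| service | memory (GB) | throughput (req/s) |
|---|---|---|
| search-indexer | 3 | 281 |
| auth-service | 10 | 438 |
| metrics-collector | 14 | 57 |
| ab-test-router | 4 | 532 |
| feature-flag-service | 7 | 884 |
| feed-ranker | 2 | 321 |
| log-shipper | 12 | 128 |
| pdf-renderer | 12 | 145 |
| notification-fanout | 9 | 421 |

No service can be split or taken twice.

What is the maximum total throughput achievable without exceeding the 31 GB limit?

Taking the top-ratio services first gives search-indexer + ab-test-router + feature-flag-service + feed-ranker + notification-fanout for 2439 (25 GB).
Replace notification-fanout with auth-service: the trade gains 17 net, giving 2456 at 26 GB.
An exhaustive check of the 512 subsets confirms 2456.

2456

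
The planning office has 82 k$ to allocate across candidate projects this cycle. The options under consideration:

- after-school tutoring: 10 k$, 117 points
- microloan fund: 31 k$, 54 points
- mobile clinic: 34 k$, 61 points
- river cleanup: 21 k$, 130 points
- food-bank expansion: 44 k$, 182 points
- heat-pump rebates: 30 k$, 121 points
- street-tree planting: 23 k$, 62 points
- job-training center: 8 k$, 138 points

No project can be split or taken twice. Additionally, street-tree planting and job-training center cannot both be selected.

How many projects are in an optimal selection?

4

The maximum projected impact within 82 k$ is 506.
For example after-school tutoring + river cleanup + heat-pump rebates + job-training center achieves it, using 69 k$.
All optima have 4 projects.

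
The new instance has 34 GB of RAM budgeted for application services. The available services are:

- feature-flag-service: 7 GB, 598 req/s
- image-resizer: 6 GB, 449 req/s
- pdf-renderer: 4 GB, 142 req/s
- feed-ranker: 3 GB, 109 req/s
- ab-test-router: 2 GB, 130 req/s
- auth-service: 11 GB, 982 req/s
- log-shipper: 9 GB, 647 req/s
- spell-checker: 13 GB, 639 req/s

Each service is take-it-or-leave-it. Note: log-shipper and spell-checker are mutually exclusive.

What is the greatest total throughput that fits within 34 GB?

Ranking by ratio (throughput/GB): auth-service 89.27, feature-flag-service 85.43, image-resizer 74.83, log-shipper 71.89.
Best packing: feature-flag-service + image-resizer + auth-service + log-shipper — 33 GB, 2676 total.
That's the maximum — no feasible swap from here does better than 2676.

2676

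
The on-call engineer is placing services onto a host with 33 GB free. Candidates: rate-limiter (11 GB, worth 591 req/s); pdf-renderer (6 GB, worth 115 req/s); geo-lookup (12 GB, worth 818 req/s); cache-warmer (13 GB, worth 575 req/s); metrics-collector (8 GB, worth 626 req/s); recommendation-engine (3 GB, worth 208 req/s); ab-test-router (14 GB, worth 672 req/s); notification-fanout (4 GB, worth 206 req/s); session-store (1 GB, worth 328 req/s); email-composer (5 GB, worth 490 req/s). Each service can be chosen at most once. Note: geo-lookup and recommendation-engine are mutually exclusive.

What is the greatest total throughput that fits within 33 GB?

2468

Density check — session-store 328.00, email-composer 98.00, metrics-collector 78.25 are the best per GB.
Best packing: geo-lookup + metrics-collector + notification-fanout + session-store + email-composer — 30 GB, 2468 total.
Every other selection either busts 33 GB or breaks a pairing rule or fails to beat 2468.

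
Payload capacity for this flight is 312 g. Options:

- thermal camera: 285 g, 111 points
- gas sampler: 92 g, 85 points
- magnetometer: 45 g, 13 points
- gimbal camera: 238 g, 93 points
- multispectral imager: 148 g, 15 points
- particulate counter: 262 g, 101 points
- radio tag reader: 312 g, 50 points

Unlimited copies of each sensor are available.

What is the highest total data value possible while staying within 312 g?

255

Ranking by ratio (data value/g): gas sampler 0.92, gimbal camera 0.39, thermal camera 0.39, particulate counter 0.39.
Taking 3×gas sampler: 276 g used, 255 in data value.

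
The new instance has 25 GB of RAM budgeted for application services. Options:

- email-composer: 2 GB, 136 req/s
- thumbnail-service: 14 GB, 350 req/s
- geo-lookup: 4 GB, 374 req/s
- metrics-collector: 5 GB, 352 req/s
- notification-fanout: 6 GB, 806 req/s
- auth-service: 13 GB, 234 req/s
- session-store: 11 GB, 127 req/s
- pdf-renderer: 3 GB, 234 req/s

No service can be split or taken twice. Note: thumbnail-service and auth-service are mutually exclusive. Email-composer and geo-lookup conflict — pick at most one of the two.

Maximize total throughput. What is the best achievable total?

1766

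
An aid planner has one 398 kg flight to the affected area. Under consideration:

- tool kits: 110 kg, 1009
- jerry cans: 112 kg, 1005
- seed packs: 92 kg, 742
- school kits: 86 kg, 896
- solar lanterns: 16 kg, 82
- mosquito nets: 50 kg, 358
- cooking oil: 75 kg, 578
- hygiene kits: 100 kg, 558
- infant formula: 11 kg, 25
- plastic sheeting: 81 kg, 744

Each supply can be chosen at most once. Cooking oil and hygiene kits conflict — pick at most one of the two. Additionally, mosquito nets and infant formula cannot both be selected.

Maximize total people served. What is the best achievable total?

3654

Taking tool kits + jerry cans + school kits + plastic sheeting: 389 kg used, 3654 in people served.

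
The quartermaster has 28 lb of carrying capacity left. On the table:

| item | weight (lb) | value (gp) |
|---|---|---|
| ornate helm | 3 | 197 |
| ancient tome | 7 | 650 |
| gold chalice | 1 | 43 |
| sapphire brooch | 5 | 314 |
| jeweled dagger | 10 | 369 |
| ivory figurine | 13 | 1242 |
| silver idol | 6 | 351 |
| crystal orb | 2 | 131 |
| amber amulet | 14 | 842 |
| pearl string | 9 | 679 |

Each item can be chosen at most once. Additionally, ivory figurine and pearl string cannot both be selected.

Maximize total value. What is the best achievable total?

2403

By value per lb: ivory figurine 95.54, ancient tome 92.86, pearl string 75.44 lead.
The ratio heuristic lands on ornate helm + ancient tome + gold chalice + ivory figurine + crystal orb (2263) but leaves 2 lb idle.
Replace gold chalice and crystal orb with sapphire brooch: the trade gains 140 net, giving 2403 at 28 lb.
No other feasible combination exceeds 2403.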